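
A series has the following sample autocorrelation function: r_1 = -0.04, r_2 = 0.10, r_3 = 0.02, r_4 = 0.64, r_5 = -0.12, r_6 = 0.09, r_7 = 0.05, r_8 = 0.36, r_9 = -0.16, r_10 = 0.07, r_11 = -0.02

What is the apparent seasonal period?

The largest autocorrelation is r_4 = 0.64, with a weaker echo at lag 8 (0.36); the remaining lags stay at or below 0.10.
The dominant spike at lag 4 indicates a seasonal period of 4.

4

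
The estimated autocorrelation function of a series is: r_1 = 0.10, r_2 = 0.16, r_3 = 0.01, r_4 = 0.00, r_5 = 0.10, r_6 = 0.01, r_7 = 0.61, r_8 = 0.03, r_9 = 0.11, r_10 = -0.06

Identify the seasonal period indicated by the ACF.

7

The largest autocorrelation is r_7 = 0.61; the remaining lags stay at or below 0.16.
The dominant spike at lag 7 indicates a seasonal period of 7.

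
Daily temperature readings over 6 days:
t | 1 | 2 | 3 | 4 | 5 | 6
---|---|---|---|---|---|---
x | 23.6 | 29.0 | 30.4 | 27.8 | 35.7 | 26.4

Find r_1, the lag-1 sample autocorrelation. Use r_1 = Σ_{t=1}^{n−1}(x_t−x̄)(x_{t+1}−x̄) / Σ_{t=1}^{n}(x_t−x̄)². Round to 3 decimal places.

Mean x̄ = (23.6 + 29.0 + 30.4 + 27.8 + 35.7 + 26.4)/6 = 28.8167
Numerator Σ_{t=1}^{5}(x_t−x̄)(x_{t+1}−x̄) = -25.9086
Denominator Σ(x_t−x̄)² = 84.0083
r_1 = -25.9086 / 84.0083 = -0.308

-0.308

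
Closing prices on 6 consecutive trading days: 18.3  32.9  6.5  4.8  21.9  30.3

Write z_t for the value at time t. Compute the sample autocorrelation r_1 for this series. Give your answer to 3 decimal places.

-0.019

Mean z̄ = (18.3 + 32.9 + 6.5 + 4.8 + 21.9 + 30.3)/6 = 19.1167
Deviations from mean: -0.8167, 13.7833, -12.6167, -14.3167, 2.7833, 11.1833
Numerator Σ_{t=1}^{5}(z_t−z̄)(z_{t+1}−z̄) = -13.2486
Denominator Σ(z_t−z̄)² = 687.6083
r_1 = -13.2486 / 687.6083 = -0.019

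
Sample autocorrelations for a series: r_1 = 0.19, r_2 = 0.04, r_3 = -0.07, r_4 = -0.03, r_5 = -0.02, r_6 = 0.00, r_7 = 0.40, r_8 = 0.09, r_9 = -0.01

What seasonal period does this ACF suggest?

The largest autocorrelation is r_7 = 0.40; the remaining lags stay at or below 0.19.
The dominant spike at lag 7 indicates a seasonal period of 7.

7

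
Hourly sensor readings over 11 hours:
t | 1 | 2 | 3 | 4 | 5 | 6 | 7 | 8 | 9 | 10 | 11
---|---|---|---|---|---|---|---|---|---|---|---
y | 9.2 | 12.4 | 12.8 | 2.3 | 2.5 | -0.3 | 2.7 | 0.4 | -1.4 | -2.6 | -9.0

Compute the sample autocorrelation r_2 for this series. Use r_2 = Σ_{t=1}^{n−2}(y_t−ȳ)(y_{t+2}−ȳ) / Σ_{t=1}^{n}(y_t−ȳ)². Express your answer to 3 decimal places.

Mean ȳ = (9.2 + 12.4 + 12.8 + 2.3 + 2.5 − 0.3 + 2.7 + 0.4 − 1.4 − 2.6 − 9.0)/11 = 2.6364
Numerator Σ_{t=1}^{9}(y_t−ȳ)(y_{t+2}−ȳ) = 128.0083
Denominator Σ(y_t−ȳ)² = 434.5855
r_2 = 128.0083 / 434.5855 = 0.295

0.295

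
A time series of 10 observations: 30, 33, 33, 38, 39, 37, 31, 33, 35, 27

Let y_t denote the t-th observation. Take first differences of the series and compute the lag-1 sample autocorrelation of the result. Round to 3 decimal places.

First differences Δy: 3, 0, 5, 1, -2, -6, 2, 2, -8
Mean of differences = -0.3333
Numerator Σ(Δy_t−Δȳ)(Δy_{t+1}−Δȳ) = -8.4444
Denominator Σ(Δy_t−Δȳ)² = 146.0000
r_1(Δy) = -8.4444 / 146.0000 = -0.058

-0.058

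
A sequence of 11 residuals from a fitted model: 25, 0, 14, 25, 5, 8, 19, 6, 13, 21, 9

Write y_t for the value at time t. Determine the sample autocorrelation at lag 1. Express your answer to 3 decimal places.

-0.444

Mean ȳ = (25 + 0 + 14 + 25 + 5 + 8 + 19 + 6 + 13 + 21 + 9)/11 = 13.1818
Numerator Σ_{t=1}^{10}(y_t−ȳ)(y_{t+1}−ȳ) = -315.9421
Denominator Σ(y_t−ȳ)² = 711.6364
r_1 = -315.9421 / 711.6364 = -0.444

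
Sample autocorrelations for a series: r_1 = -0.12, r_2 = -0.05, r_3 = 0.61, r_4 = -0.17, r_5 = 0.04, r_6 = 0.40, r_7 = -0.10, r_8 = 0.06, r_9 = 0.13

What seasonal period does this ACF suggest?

3

The largest autocorrelation is r_3 = 0.61, with a weaker echo at lag 6 (0.40); the remaining lags stay at or below 0.13.
The dominant spike at lag 3 indicates a seasonal period of 3.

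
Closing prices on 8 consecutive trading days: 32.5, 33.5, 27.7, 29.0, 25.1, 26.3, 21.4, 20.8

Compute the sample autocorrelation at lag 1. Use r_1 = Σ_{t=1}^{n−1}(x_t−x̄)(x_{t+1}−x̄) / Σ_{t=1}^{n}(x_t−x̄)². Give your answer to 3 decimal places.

0.516

Mean x̄ = (32.5 + 33.5 + 27.7 + 29.0 + 25.1 + 26.3 + 21.4 + 20.8)/8 = 27.0375
Deviations from mean: 5.4625, 6.4625, 0.6625, 1.9625, -1.9375, -0.7375, -5.6375, -6.2375
Numerator Σ_{t=1}^{7}(x_t−x̄)(x_{t+1}−x̄) = 77.8311
Denominator Σ(x_t−x̄)² = 150.8788
r_1 = 77.8311 / 150.8788 = 0.516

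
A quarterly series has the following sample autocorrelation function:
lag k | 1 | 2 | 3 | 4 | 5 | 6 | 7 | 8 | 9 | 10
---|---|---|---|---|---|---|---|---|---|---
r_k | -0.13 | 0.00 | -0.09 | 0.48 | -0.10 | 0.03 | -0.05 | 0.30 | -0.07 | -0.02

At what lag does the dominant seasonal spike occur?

The largest autocorrelation is r_4 = 0.48, with a weaker echo at lag 8 (0.30); the remaining lags stay at or below 0.03.
The dominant spike at lag 4 indicates a seasonal period of 4.

4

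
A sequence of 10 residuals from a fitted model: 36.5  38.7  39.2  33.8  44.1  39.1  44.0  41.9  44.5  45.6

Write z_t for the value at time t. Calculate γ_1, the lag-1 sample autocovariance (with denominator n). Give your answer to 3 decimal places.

1.472

Mean z̄ = (36.5 + 38.7 + 39.2 + 33.8 + 44.1 + 39.1 + 44.0 + 41.9 + 44.5 + 45.6)/10 = 40.7400
Σ_{t=1}^{9}(z_t−z̄)(z_{t+1}−z̄) = 14.7204
γ_1 = 14.7204 / 10 = 1.472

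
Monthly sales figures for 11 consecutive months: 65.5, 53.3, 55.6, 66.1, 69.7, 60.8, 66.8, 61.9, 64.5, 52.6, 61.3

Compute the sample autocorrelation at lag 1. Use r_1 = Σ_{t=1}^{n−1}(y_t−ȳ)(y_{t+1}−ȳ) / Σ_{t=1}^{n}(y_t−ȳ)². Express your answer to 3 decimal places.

Mean ȳ = (65.5 + 53.3 + 55.6 + 66.1 + 69.7 + 60.8 + 66.8 + 61.9 + 64.5 + 52.6 + 61.3)/11 = 61.6455
Numerator Σ_{t=1}^{10}(y_t−ȳ)(y_{t+1}−ȳ) = -4.5912
Denominator Σ(y_t−ȳ)² = 323.2073
r_1 = -4.5912 / 323.2073 = -0.014

-0.014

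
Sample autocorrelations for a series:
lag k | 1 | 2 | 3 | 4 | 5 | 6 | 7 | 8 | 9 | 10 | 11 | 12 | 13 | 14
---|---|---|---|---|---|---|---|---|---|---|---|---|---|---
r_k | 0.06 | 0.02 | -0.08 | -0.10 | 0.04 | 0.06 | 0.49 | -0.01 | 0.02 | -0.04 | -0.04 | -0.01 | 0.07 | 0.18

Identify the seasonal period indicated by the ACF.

The largest autocorrelation is r_7 = 0.49, with a weaker echo at lag 14 (0.18); the remaining lags stay at or below 0.07.
The dominant spike at lag 7 indicates a seasonal period of 7.

7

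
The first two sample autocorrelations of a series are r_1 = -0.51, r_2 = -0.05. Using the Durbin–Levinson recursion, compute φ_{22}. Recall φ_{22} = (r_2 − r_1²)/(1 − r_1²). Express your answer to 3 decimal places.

-0.419

φ_{22} = (r_2 − r_1²) / (1 − r_1²)
r_1² = (-0.51)² = 0.2601
Numerator = -0.05 − 0.2601 = -0.3101; denominator = 1 − 0.2601 = 0.7399
φ_{22} = -0.3101 / 0.7399 = -0.419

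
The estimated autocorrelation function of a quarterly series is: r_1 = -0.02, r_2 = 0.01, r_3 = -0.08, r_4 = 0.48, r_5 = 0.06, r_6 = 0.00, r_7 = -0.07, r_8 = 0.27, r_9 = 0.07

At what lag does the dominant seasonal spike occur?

The largest autocorrelation is r_4 = 0.48, with a weaker echo at lag 8 (0.27); the remaining lags stay at or below 0.07.
The dominant spike at lag 4 indicates a seasonal period of 4.

4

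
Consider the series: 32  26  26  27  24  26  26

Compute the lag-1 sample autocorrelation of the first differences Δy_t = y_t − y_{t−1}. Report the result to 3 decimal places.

-0.227

First differences Δy: -6, 0, 1, -3, 2, 0
Mean of differences = -1.0000
Numerator Σ(Δy_t−Δȳ)(Δy_{t+1}−Δȳ) = -10.0000
Denominator Σ(Δy_t−Δȳ)² = 44.0000
r_1(Δy) = -10.0000 / 44.0000 = -0.227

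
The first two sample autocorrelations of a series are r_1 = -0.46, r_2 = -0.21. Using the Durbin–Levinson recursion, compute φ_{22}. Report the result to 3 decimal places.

-0.535

φ_{22} = (r_2 − r_1²) / (1 − r_1²)
r_1² = (-0.46)² = 0.2116
Numerator = -0.21 − 0.2116 = -0.4216; denominator = 1 − 0.2116 = 0.7884
φ_{22} = -0.4216 / 0.7884 = -0.535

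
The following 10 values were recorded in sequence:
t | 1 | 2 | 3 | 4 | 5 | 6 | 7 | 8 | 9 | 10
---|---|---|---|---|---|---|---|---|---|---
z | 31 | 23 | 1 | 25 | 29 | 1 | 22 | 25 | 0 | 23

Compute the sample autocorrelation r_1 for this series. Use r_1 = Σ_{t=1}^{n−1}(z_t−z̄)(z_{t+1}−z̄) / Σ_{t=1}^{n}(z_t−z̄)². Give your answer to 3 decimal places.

Mean z̄ = (31 + 23 + 1 + 25 + 29 + 1 + 22 + 25 + 0 + 23)/10 = 18.0000
Numerator Σ_{t=1}^{9}(z_t−z̄)(z_{t+1}−z̄) = -505.0000
Denominator Σ(z_t−z̄)² = 1356.0000
r_1 = -505.0000 / 1356.0000 = -0.372

-0.372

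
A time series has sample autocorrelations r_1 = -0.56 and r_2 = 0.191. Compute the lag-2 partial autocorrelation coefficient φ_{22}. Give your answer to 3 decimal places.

-0.179

φ_{22} = (r_2 − r_1²) / (1 − r_1²)
r_1² = (-0.56)² = 0.3136
Numerator = 0.191 − 0.3136 = -0.1226; denominator = 1 − 0.3136 = 0.6864
φ_{22} = -0.1226 / 0.6864 = -0.179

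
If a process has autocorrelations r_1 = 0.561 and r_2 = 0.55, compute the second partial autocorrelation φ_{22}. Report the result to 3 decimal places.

0.343

φ_{22} = (r_2 − r_1²) / (1 − r_1²)
r_1² = (0.561)² = 0.314721
Numerator = 0.55 − 0.3147 = 0.2353; denominator = 1 − 0.3147 = 0.6853
φ_{22} = 0.2353 / 0.6853 = 0.343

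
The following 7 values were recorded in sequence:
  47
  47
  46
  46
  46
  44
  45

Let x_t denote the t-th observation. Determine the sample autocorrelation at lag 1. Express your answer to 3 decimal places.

0.414

Mean x̄ = (47 + 47 + 46 + 46 + 46 + 44 + 45)/7 = 45.8571
Deviations from mean: 1.1429, 1.1429, 0.1429, 0.1429, 0.1429, -1.8571, -0.8571
Numerator Σ_{t=1}^{6}(x_t−x̄)(x_{t+1}−x̄) = 2.8367
Denominator Σ(x_t−x̄)² = 6.8571
r_1 = 2.8367 / 6.8571 = 0.414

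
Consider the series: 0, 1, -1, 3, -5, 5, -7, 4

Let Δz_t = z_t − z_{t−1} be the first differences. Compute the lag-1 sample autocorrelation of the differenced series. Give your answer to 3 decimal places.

-0.826

First differences Δz: 1, -2, 4, -8, 10, -12, 11
Mean of differences = 0.5714
Numerator Σ(Δz_t−Δz̄)(Δz_{t+1}−Δz̄) = -369.7551
Denominator Σ(Δz_t−Δz̄)² = 447.7143
r_1(Δz) = -369.7551 / 447.7143 = -0.826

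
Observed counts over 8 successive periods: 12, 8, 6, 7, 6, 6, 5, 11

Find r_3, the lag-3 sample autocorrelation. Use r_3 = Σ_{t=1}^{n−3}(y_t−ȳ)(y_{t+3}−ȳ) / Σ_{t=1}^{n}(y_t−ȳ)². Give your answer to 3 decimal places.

-0.099

Mean ȳ = (12 + 8 + 6 + 7 + 6 + 6 + 5 + 11)/8 = 7.6250
Σ(y_t−ȳ)(y_{t+3}−ȳ) = (-2.7344) + (-0.6094) + (2.6406) + (1.6406) + (-5.4844) = -4.5469
Denominator Σ(y_t−ȳ)² = 45.8750
r_3 = -4.5469 / 45.8750 = -0.099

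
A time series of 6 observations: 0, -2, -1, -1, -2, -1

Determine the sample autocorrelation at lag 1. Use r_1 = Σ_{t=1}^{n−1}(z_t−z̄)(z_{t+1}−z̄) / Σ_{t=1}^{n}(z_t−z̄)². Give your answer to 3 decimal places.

-0.480

Mean z̄ = (0 − 2 − 1 − 1 − 2 − 1)/6 = -1.1667
Numerator Σ_{t=1}^{5}(z_t−z̄)(z_{t+1}−z̄) = -1.3611
Denominator Σ(z_t−z̄)² = 2.8333
r_1 = -1.3611 / 2.8333 = -0.480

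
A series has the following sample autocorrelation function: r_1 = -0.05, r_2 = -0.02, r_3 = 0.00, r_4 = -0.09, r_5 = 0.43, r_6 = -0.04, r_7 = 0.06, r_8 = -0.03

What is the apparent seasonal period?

5

The largest autocorrelation is r_5 = 0.43; the remaining lags stay at or below 0.06.
The dominant spike at lag 5 indicates a seasonal period of 5.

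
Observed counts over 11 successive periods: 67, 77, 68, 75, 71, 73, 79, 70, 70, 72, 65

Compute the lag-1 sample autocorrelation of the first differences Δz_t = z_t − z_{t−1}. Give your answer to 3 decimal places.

First differences Δz: 10, -9, 7, -4, 2, 6, -9, 0, 2, -7
Mean of differences = -0.2000
Numerator Σ(Δz_t−Δz̄)(Δz_{t+1}−Δz̄) = -246.0400
Denominator Σ(Δz_t−Δz̄)² = 419.6000
r_1(Δz) = -246.0400 / 419.6000 = -0.586

-0.586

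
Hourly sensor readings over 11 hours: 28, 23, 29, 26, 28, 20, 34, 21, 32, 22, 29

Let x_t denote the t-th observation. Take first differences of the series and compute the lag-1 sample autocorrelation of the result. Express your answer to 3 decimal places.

First differences Δx: -5, 6, -3, 2, -8, 14, -13, 11, -10, 7
Mean of differences = 0.1000
Numerator Σ(Δx_t−Δx̄)(Δx_{t+1}−Δx̄) = -686.9100
Denominator Σ(Δx_t−Δx̄)² = 772.9000
r_1(Δx) = -686.9100 / 772.9000 = -0.889

-0.889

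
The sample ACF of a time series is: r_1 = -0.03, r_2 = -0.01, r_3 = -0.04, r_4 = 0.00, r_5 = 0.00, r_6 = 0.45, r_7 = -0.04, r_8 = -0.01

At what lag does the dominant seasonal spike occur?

6

The largest autocorrelation is r_6 = 0.45; the remaining lags stay at or below 0.00.
The dominant spike at lag 6 indicates a seasonal period of 6.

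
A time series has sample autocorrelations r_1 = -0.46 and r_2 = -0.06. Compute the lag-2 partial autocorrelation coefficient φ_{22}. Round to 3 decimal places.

-0.344

φ_{22} = (r_2 − r_1²) / (1 − r_1²)
r_1² = (-0.46)² = 0.2116
Numerator = -0.06 − 0.2116 = -0.2716; denominator = 1 − 0.2116 = 0.7884
φ_{22} = -0.2716 / 0.7884 = -0.344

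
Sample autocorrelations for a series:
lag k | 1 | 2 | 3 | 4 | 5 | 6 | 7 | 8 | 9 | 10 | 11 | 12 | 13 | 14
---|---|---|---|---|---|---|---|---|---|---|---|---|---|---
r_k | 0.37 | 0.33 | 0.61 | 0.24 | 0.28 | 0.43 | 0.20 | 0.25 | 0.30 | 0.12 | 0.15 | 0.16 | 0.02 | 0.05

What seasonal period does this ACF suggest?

3

The largest autocorrelation is r_3 = 0.61, with a weaker echo at lag 6 (0.43); the remaining lags stay at or below 0.37. The elevated value at lag 1 (0.37), dropping to 0.33 at lag 2, reflects decaying short-term dependence rather than seasonality.
The dominant spike at lag 3 indicates a seasonal period of 3.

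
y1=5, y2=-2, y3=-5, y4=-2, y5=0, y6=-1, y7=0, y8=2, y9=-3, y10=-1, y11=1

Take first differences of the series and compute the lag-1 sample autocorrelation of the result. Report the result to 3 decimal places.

First differences Δy: -7, -3, 3, 2, -1, 1, 2, -5, 2, 2
Mean of differences = -0.4000
Numerator Σ(Δy_t−Δȳ)(Δy_{t+1}−Δȳ) = 1.2400
Denominator Σ(Δy_t−Δȳ)² = 108.4000
r_1(Δy) = 1.2400 / 108.4000 = 0.011

0.011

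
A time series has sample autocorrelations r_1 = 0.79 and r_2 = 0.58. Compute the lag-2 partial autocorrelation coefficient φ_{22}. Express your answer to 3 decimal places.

φ_{22} = (r_2 − r_1²) / (1 − r_1²)
r_1² = (0.79)² = 0.6241
Numerator = 0.58 − 0.6241 = -0.0441; denominator = 1 − 0.6241 = 0.3759
φ_{22} = -0.0441 / 0.3759 = -0.117

-0.117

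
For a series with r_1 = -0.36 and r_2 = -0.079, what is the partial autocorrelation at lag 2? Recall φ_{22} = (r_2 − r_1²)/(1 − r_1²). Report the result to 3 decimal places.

-0.240

φ_{22} = (r_2 − r_1²) / (1 − r_1²)
r_1² = (-0.36)² = 0.1296
Numerator = -0.079 − 0.1296 = -0.2086; denominator = 1 − 0.1296 = 0.8704
φ_{22} = -0.2086 / 0.8704 = -0.240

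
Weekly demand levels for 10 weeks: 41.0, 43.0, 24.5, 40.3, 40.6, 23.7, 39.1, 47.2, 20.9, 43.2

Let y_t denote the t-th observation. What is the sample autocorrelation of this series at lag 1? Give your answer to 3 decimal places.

-0.506

Mean ȳ = (41.0 + 43.0 + 24.5 + 40.3 + 40.6 + 23.7 + 39.1 + 47.2 + 20.9 + 43.2)/10 = 36.3500
Numerator Σ_{t=1}^{9}(y_t−ȳ)(y_{t+1}−ȳ) = -410.0775
Denominator Σ(y_t−ȳ)² = 810.8650
r_1 = -410.0775 / 810.8650 = -0.506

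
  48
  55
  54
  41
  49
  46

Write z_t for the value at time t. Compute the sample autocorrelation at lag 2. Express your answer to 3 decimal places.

-0.219

Mean z̄ = (48 + 55 + 54 + 41 + 49 + 46)/6 = 48.8333
Deviations from mean: -0.8333, 6.1667, 5.1667, -7.8333, 0.1667, -2.8333
Numerator Σ_{t=1}^{4}(z_t−z̄)(z_{t+2}−z̄) = -29.5556
Denominator Σ(z_t−z̄)² = 134.8333
r_2 = -29.5556 / 134.8333 = -0.219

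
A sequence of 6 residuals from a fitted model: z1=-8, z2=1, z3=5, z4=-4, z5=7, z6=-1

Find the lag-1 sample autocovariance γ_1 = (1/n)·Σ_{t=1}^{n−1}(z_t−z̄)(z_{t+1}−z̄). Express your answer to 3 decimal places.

-9.667

Mean z̄ = (-8 + 1 + 5 − 4 + 7 − 1)/6 = 0.0000
Deviations: -8.0000, 1.0000, 5.0000, -4.0000, 7.0000, -1.0000
Σ_{t=1}^{5}(z_t−z̄)(z_{t+1}−z̄) = -58.0000
γ_1 = -58.0000 / 6 = -9.667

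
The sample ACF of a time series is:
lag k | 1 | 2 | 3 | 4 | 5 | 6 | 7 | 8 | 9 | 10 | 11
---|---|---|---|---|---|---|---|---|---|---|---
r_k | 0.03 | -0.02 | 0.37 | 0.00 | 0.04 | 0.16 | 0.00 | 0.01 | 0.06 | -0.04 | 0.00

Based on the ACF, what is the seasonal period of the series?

3

The largest autocorrelation is r_3 = 0.37, with a weaker echo at lag 6 (0.16); the remaining lags stay at or below 0.06.
The dominant spike at lag 3 indicates a seasonal period of 3.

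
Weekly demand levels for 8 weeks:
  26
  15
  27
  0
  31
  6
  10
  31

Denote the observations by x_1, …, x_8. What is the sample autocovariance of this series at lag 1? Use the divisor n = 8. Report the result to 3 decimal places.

-75.789

Mean x̄ = (26 + 15 + 27 + 0 + 31 + 6 + 10 + 31)/8 = 18.2500
Σ_{t=1}^{7}(x_t−x̄)(x_{t+1}−x̄) = -606.3125
γ_1 = -606.3125 / 8 = -75.789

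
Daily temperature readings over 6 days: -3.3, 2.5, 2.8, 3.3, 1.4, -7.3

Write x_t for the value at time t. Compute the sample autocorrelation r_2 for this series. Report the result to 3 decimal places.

Mean x̄ = (-3.3 + 2.5 + 2.8 + 3.3 + 1.4 − 7.3)/6 = -0.1000
Deviations from mean: -3.2000, 2.6000, 2.9000, 3.4000, 1.5000, -7.2000
Numerator Σ_{t=1}^{4}(x_t−x̄)(x_{t+2}−x̄) = -20.5700
Denominator Σ(x_t−x̄)² = 91.0600
r_2 = -20.5700 / 91.0600 = -0.226

-0.226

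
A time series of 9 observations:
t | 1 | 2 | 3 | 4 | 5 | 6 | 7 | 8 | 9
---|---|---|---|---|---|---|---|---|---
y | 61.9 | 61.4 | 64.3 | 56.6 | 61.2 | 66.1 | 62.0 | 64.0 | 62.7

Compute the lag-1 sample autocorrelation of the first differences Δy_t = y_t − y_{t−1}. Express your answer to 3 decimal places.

First differences Δy: -0.5, 2.9, -7.7, 4.6, 4.9, -4.1, 2.0, -1.3
Mean of differences = 0.1000
Numerator Σ(Δy_t−Δȳ)(Δy_{t+1}−Δȳ) = -67.8200
Denominator Σ(Δy_t−Δȳ)² = 135.5400
r_1(Δy) = -67.8200 / 135.5400 = -0.500

-0.500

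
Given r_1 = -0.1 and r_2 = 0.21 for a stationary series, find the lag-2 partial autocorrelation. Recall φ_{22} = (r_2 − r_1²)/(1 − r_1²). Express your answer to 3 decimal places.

0.202

φ_{22} = (r_2 − r_1²) / (1 − r_1²)
r_1² = (-0.1)² = 0.01
Numerator = 0.21 − 0.0100 = 0.2000; denominator = 1 − 0.0100 = 0.9900
φ_{22} = 0.2000 / 0.9900 = 0.202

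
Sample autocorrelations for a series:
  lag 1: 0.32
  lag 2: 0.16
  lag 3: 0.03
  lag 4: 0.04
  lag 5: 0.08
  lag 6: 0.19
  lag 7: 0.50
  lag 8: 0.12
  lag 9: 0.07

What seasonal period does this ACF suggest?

The largest autocorrelation is r_7 = 0.50; the remaining lags stay at or below 0.32. The elevated value at lag 1 (0.32), dropping to 0.16 at lag 2, reflects decaying short-term dependence rather than seasonality.
The dominant spike at lag 7 indicates a seasonal period of 7.

7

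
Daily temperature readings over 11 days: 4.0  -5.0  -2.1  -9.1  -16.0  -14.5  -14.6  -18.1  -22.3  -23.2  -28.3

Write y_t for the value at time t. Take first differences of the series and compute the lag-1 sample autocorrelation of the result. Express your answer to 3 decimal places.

-0.387

First differences Δy: -9.0, 2.9, -7.0, -6.9, 1.5, -0.1, -3.5, -4.2, -0.9, -5.1
Mean of differences = -3.2300
Numerator Σ(Δy_t−Δȳ)(Δy_{t+1}−Δȳ) = -54.3989
Denominator Σ(Δy_t−Δȳ)² = 140.6610
r_1(Δy) = -54.3989 / 140.6610 = -0.387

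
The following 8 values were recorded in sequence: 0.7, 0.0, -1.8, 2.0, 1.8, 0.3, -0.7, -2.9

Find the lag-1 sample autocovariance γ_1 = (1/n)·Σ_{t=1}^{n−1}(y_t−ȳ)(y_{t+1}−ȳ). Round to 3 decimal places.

Mean ȳ = (0.7 + 0.0 − 1.8 + 2.0 + 1.8 + 0.3 − 0.7 − 2.9)/8 = -0.0750
Σ_{t=1}^{7}(y_t−ȳ)(y_{t+1}−ȳ) = 2.4744
γ_1 = 2.4744 / 8 = 0.309

0.309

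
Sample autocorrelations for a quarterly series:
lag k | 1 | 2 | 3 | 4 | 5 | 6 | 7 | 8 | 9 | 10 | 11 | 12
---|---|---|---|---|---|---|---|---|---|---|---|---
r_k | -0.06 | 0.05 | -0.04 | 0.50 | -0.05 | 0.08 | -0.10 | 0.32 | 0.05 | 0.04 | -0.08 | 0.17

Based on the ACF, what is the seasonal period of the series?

4

The largest autocorrelation is r_4 = 0.50, with weaker echoes at lags 8 (0.32) and 12 (0.17); the remaining lags stay at or below 0.08.
The dominant spike at lag 4 indicates a seasonal period of 4.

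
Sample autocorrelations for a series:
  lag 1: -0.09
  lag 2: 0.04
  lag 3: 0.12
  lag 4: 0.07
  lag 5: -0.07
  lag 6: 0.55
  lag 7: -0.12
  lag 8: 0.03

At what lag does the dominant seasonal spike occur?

6

The largest autocorrelation is r_6 = 0.55; the remaining lags stay at or below 0.12.
The dominant spike at lag 6 indicates a seasonal period of 6.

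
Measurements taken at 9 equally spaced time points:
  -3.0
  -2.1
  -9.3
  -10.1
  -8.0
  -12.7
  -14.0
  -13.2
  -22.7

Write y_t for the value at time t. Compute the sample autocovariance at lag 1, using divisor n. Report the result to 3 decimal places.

13.269

Mean ȳ = (-3.0 − 2.1 − 9.3 − 10.1 − 8.0 − 12.7 − 14.0 − 13.2 − 22.7)/9 = -10.5667
Σ_{t=1}^{8}(y_t−ȳ)(y_{t+1}−ȳ) = 119.4189
γ_1 = 119.4189 / 9 = 13.269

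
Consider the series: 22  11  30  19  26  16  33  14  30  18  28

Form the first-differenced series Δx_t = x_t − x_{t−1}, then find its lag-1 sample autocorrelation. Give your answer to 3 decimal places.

First differences Δx: -11, 19, -11, 7, -10, 17, -19, 16, -12, 10
Mean of differences = 0.6000
Numerator Σ(Δx_t−Δx̄)(Δx_{t+1}−Δx̄) = -1678.5600
Denominator Σ(Δx_t−Δx̄)² = 1898.4000
r_1(Δx) = -1678.5600 / 1898.4000 = -0.884

-0.884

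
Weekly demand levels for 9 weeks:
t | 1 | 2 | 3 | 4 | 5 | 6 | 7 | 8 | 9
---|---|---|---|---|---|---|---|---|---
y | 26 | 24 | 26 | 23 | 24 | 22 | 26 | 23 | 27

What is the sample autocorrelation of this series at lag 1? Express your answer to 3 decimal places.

-0.467

Mean ȳ = (26 + 24 + 26 + 23 + 24 + 22 + 26 + 23 + 27)/9 = 24.5556
Numerator Σ_{t=1}^{8}(y_t−ȳ)(y_{t+1}−ȳ) = -11.3086
Denominator Σ(y_t−ȳ)² = 24.2222
r_1 = -11.3086 / 24.2222 = -0.467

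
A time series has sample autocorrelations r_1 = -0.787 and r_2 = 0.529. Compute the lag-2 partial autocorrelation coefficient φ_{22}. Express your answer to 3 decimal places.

φ_{22} = (r_2 − r_1²) / (1 − r_1²)
r_1² = (-0.787)² = 0.619369
Numerator = 0.529 − 0.6194 = -0.0904; denominator = 1 − 0.6194 = 0.3806
φ_{22} = -0.0904 / 0.3806 = -0.237

-0.237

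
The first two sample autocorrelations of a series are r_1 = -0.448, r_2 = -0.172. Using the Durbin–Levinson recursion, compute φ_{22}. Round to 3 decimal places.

-0.466

φ_{22} = (r_2 − r_1²) / (1 − r_1²)
r_1² = (-0.448)² = 0.200704
Numerator = -0.172 − 0.2007 = -0.3727; denominator = 1 − 0.2007 = 0.7993
φ_{22} = -0.3727 / 0.7993 = -0.466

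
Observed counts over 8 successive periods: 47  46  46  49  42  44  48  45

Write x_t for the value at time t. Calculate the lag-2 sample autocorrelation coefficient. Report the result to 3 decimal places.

-0.356

Mean x̄ = (47 + 46 + 46 + 49 + 42 + 44 + 48 + 45)/8 = 45.8750
Deviations from mean: 1.1250, 0.1250, 0.1250, 3.1250, -3.8750, -1.8750, 2.1250, -0.8750
Σ(x_t−x̄)(x_{t+2}−x̄) = (0.1406) + (0.3906) + (-0.4844) + (-5.8594) + (-8.2344) + (1.6406) = -12.4063
Denominator Σ(x_t−x̄)² = 34.8750
r_2 = -12.4063 / 34.8750 = -0.356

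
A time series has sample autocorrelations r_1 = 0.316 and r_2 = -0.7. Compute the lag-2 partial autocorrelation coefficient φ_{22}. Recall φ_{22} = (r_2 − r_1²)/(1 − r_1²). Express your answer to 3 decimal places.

-0.889

φ_{22} = (r_2 − r_1²) / (1 − r_1²)
r_1² = (0.316)² = 0.099856
Numerator = -0.7 − 0.0999 = -0.7999; denominator = 1 − 0.0999 = 0.9001
φ_{22} = -0.7999 / 0.9001 = -0.889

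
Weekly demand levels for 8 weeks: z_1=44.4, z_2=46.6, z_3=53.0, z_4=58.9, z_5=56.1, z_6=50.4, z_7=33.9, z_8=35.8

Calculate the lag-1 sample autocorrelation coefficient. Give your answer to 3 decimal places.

0.530

Mean z̄ = (44.4 + 46.6 + 53.0 + 58.9 + 56.1 + 50.4 + 33.9 + 35.8)/8 = 47.3875
Numerator Σ_{t=1}^{7}(z_t−z̄)(z_{t+1}−z̄) = 304.7511
Denominator Σ(z_t−z̄)² = 574.7488
r_1 = 304.7511 / 574.7488 = 0.530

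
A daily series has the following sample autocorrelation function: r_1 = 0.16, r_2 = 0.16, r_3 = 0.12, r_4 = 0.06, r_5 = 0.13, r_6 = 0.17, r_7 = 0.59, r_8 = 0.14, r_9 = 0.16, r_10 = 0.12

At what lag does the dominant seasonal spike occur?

7

The largest autocorrelation is r_7 = 0.59; the remaining lags stay at or below 0.17.
The dominant spike at lag 7 indicates a seasonal period of 7.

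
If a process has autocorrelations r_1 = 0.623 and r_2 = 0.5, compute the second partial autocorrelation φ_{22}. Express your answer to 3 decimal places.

φ_{22} = (r_2 − r_1²) / (1 − r_1²)
r_1² = (0.623)² = 0.388129
Numerator = 0.5 − 0.3881 = 0.1119; denominator = 1 − 0.3881 = 0.6119
φ_{22} = 0.1119 / 0.6119 = 0.183

0.183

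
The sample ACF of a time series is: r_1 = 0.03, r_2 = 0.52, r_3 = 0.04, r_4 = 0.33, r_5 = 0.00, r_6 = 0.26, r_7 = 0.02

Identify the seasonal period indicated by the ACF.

The largest autocorrelation is r_2 = 0.52, with weaker echoes at lags 4 (0.33) and 6 (0.26); the remaining lags stay at or below 0.04.
The dominant spike at lag 2 indicates a seasonal period of 2.

2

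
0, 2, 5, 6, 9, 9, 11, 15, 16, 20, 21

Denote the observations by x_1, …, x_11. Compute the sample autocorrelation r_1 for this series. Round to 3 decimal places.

0.712

Mean x̄ = (0 + 2 + 5 + 6 + 9 + 9 + 11 + 15 + 16 + 20 + 21)/11 = 10.3636
Numerator Σ_{t=1}^{10}(x_t−x̄)(x_{t+1}−x̄) = 347.7769
Denominator Σ(x_t−x̄)² = 488.5455
r_1 = 347.7769 / 488.5455 = 0.712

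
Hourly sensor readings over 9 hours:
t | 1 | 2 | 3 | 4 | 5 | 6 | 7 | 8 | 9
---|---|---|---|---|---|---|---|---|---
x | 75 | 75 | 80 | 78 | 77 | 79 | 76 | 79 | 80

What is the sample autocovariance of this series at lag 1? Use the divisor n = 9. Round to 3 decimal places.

-0.086

Mean x̄ = (75 + 75 + 80 + 78 + 77 + 79 + 76 + 79 + 80)/9 = 77.6667
Σ_{t=1}^{8}(x_t−x̄)(x_{t+1}−x̄) = -0.7778
γ_1 = -0.7778 / 9 = -0.086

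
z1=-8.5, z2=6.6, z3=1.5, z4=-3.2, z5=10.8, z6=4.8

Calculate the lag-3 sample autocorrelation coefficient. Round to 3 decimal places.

0.384

Mean z̄ = (-8.5 + 6.6 + 1.5 − 3.2 + 10.8 + 4.8)/6 = 2.0000
Deviations from mean: -10.5000, 4.6000, -0.5000, -5.2000, 8.8000, 2.8000
Σ(z_t−z̄)(z_{t+3}−z̄) = (54.6000) + (40.4800) + (-1.4000) = 93.6800
Denominator Σ(z_t−z̄)² = 243.9800
r_3 = 93.6800 / 243.9800 = 0.384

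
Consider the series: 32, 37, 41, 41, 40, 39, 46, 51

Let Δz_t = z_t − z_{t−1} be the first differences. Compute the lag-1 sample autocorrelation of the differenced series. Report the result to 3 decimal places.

0.263

First differences Δz: 5, 4, 0, -1, -1, 7, 5
Mean of differences = 2.7143
Numerator Σ(Δz_t−Δz̄)(Δz_{t+1}−Δz̄) = 17.2041
Denominator Σ(Δz_t−Δz̄)² = 65.4286
r_1(Δz) = 17.2041 / 65.4286 = 0.263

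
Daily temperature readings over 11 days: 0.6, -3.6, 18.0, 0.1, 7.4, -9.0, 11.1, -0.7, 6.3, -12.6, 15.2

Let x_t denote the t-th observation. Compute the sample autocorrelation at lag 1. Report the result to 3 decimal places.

Mean x̄ = (0.6 − 3.6 + 18.0 + 0.1 + 7.4 − 9.0 + 11.1 − 0.7 + 6.3 − 12.6 + 15.2)/11 = 2.9818
Numerator Σ_{t=1}^{10}(x_t−x̄)(x_{t+1}−x̄) = -573.5821
Denominator Σ(x_t−x̄)² = 928.4764
r_1 = -573.5821 / 928.4764 = -0.618

-0.618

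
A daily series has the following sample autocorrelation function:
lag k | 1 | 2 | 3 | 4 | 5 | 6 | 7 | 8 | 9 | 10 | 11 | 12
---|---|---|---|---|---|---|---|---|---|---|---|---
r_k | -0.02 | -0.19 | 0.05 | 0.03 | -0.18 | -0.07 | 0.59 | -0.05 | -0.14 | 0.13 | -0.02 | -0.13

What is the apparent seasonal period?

7

The largest autocorrelation is r_7 = 0.59; the remaining lags stay at or below 0.13.
The dominant spike at lag 7 indicates a seasonal period of 7.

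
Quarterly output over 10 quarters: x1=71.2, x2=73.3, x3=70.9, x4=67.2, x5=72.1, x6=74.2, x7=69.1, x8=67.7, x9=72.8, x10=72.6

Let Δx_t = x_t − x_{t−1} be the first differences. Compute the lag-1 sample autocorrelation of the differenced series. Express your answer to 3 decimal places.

-0.148

First differences Δx: 2.1, -2.4, -3.7, 4.9, 2.1, -5.1, -1.4, 5.1, -0.2
Mean of differences = 0.1556
Numerator Σ(Δx_t−Δx̄)(Δx_{t+1}−Δx̄) = -15.6764
Denominator Σ(Δx_t−Δx̄)² = 106.0822
r_1(Δx) = -15.6764 / 106.0822 = -0.148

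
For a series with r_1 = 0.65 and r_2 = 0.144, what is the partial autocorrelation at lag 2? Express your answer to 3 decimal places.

-0.482

φ_{22} = (r_2 − r_1²) / (1 − r_1²)
r_1² = (0.65)² = 0.4225
Numerator = 0.144 − 0.4225 = -0.2785; denominator = 1 − 0.4225 = 0.5775
φ_{22} = -0.2785 / 0.5775 = -0.482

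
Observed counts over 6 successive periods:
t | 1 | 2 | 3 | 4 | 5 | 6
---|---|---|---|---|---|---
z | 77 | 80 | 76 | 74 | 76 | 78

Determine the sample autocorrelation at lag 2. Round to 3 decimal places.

-0.563

Mean z̄ = (77 + 80 + 76 + 74 + 76 + 78)/6 = 76.8333
Deviations from mean: 0.1667, 3.1667, -0.8333, -2.8333, -0.8333, 1.1667
Σ(z_t−z̄)(z_{t+2}−z̄) = (-0.1389) + (-8.9722) + (0.6944) + (-3.3056) = -11.7222
Denominator Σ(z_t−z̄)² = 20.8333
r_2 = -11.7222 / 20.8333 = -0.563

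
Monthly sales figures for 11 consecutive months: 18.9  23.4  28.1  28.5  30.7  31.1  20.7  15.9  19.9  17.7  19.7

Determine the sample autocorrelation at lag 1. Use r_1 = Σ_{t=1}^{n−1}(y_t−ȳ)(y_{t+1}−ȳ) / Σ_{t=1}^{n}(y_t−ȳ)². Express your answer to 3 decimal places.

0.614

Mean ȳ = (18.9 + 23.4 + 28.1 + 28.5 + 30.7 + 31.1 + 20.7 + 15.9 + 19.9 + 17.7 + 19.7)/11 = 23.1455
Numerator Σ_{t=1}^{10}(y_t−ȳ)(y_{t+1}−ȳ) = 185.4698
Denominator Σ(y_t−ȳ)² = 302.1873
r_1 = 185.4698 / 302.1873 = 0.614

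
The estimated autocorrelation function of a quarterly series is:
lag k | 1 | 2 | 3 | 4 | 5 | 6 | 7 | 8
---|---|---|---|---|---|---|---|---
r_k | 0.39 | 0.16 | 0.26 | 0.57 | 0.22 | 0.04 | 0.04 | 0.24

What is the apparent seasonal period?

4

The largest autocorrelation is r_4 = 0.57; the remaining lags stay at or below 0.39. The elevated value at lag 1 (0.39), dropping to 0.16 at lag 2, reflects decaying short-term dependence rather than seasonality.
The dominant spike at lag 4 indicates a seasonal period of 4.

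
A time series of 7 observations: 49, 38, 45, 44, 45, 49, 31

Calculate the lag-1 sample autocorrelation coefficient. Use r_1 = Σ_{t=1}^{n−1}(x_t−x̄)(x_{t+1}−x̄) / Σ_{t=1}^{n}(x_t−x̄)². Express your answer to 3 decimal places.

-0.384

Mean x̄ = (49 + 38 + 45 + 44 + 45 + 49 + 31)/7 = 43.0000
Deviations from mean: 6.0000, -5.0000, 2.0000, 1.0000, 2.0000, 6.0000, -12.0000
Σ(x_t−x̄)(x_{t+1}−x̄) = (-30.0000) + (-10.0000) + (2.0000) + (2.0000) + (12.0000) + (-72.0000) = -96.0000
Denominator Σ(x_t−x̄)² = 250.0000
r_1 = -96.0000 / 250.0000 = -0.384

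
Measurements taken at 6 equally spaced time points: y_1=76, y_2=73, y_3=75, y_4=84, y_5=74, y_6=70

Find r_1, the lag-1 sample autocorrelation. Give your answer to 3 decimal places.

-0.073

Mean ȳ = (76 + 73 + 75 + 84 + 74 + 70)/6 = 75.3333
Deviations from mean: 0.6667, -2.3333, -0.3333, 8.6667, -1.3333, -5.3333
Σ(y_t−ȳ)(y_{t+1}−ȳ) = (-1.5556) + (0.7778) + (-2.8889) + (-11.5556) + (7.1111) = -8.1111
Denominator Σ(y_t−ȳ)² = 111.3333
r_1 = -8.1111 / 111.3333 = -0.073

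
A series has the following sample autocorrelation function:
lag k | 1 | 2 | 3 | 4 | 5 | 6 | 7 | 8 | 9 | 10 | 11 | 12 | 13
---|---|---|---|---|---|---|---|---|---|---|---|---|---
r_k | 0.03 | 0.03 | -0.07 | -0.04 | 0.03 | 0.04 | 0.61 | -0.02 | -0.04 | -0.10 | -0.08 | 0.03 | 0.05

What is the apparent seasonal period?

The largest autocorrelation is r_7 = 0.61; the remaining lags stay at or below 0.05.
The dominant spike at lag 7 indicates a seasonal period of 7.

7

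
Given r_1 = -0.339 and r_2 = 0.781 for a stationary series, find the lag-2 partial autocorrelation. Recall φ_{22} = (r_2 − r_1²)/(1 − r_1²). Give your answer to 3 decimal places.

φ_{22} = (r_2 − r_1²) / (1 − r_1²)
r_1² = (-0.339)² = 0.114921
Numerator = 0.781 − 0.1149 = 0.6661; denominator = 1 − 0.1149 = 0.8851
φ_{22} = 0.6661 / 0.8851 = 0.753

0.753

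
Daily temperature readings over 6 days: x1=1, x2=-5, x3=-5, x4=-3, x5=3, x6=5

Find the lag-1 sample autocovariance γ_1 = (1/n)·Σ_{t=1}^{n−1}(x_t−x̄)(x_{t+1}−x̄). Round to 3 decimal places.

5.648

Mean x̄ = (1 − 5 − 5 − 3 + 3 + 5)/6 = -0.6667
Σ_{t=1}^{5}(x_t−x̄)(x_{t+1}−x̄) = 33.8889
γ_1 = 33.8889 / 6 = 5.648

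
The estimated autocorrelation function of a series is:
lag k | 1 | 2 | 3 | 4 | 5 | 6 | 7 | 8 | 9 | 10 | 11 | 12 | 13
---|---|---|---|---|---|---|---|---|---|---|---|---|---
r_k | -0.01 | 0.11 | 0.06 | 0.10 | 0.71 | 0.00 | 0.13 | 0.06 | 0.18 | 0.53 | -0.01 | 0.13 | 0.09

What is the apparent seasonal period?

5

The largest autocorrelation is r_5 = 0.71, with a weaker echo at lag 10 (0.53); the remaining lags stay at or below 0.18.
The dominant spike at lag 5 indicates a seasonal period of 5.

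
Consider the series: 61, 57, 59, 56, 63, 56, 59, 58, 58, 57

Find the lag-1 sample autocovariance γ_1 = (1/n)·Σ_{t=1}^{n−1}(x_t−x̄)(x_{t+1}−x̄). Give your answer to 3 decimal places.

Mean x̄ = (61 + 57 + 59 + 56 + 63 + 56 + 59 + 58 + 58 + 57)/10 = 58.4000
Σ_{t=1}^{9}(x_t−x̄)(x_{t+1}−x̄) = -28.9600
γ_1 = -28.9600 / 10 = -2.896

-2.896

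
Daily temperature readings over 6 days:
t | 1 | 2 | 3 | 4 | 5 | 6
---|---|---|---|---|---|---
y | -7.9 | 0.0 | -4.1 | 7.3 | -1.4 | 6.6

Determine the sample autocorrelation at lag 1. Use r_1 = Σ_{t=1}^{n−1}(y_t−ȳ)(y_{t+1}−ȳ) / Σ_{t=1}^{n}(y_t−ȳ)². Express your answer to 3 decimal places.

Mean ȳ = (-7.9 + 0.0 − 4.1 + 7.3 − 1.4 + 6.6)/6 = 0.0833
Deviations from mean: -7.9833, -0.0833, -4.1833, 7.2167, -1.4833, 6.5167
Numerator Σ_{t=1}^{5}(y_t−ȳ)(y_{t+1}−ȳ) = -49.5469
Denominator Σ(y_t−ȳ)² = 177.9883
r_1 = -49.5469 / 177.9883 = -0.278

-0.278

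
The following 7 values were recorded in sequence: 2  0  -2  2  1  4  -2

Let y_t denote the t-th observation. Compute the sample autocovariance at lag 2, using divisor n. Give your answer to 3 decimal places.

Mean ȳ = (2 + 0 − 2 + 2 + 1 + 4 − 2)/7 = 0.7143
Deviations: 1.2857, -0.7143, -2.7143, 1.2857, 0.2857, 3.2857, -2.7143
Σ_{t=1}^{5}(y_t−ȳ)(y_{t+2}−ȳ) = -1.7347
γ_2 = -1.7347 / 7 = -0.248

-0.248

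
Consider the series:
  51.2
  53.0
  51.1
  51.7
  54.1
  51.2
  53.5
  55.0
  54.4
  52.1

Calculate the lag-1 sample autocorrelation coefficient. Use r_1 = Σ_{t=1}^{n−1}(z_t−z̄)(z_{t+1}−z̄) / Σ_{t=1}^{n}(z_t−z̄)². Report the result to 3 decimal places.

0.033

Mean z̄ = (51.2 + 53.0 + 51.1 + 51.7 + 54.1 + 51.2 + 53.5 + 55.0 + 54.4 + 52.1)/10 = 52.7300
Numerator Σ_{t=1}^{9}(z_t−z̄)(z_{t+1}−z̄) = 0.6271
Denominator Σ(z_t−z̄)² = 19.2810
r_1 = 0.6271 / 19.2810 = 0.033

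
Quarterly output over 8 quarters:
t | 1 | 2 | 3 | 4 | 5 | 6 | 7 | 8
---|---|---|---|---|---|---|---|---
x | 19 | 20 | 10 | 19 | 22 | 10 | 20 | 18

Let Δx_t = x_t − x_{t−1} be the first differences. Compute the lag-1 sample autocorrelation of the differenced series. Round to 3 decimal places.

-0.567

First differences Δx: 1, -10, 9, 3, -12, 10, -2
Mean of differences = -0.1429
Numerator Σ(Δx_t−Δx̄)(Δx_{t+1}−Δx̄) = -249.0204
Denominator Σ(Δx_t−Δx̄)² = 438.8571
r_1(Δx) = -249.0204 / 438.8571 = -0.567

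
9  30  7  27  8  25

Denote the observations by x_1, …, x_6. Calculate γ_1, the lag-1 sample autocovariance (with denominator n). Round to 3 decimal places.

Mean x̄ = (9 + 30 + 7 + 27 + 8 + 25)/6 = 17.6667
Deviations: -8.6667, 12.3333, -10.6667, 9.3333, -9.6667, 7.3333
Σ_{t=1}^{5}(x_t−x̄)(x_{t+1}−x̄) = -499.1111
γ_1 = -499.1111 / 6 = -83.185

-83.185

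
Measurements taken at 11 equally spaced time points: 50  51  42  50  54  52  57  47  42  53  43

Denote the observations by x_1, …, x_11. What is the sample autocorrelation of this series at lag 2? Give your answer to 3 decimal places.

-0.098

Mean x̄ = (50 + 51 + 42 + 50 + 54 + 52 + 57 + 47 + 42 + 53 + 43)/11 = 49.1818
Numerator Σ_{t=1}^{9}(x_t−x̄)(x_{t+2}−x̄) = -25.2479
Denominator Σ(x_t−x̄)² = 257.6364
r_2 = -25.2479 / 257.6364 = -0.098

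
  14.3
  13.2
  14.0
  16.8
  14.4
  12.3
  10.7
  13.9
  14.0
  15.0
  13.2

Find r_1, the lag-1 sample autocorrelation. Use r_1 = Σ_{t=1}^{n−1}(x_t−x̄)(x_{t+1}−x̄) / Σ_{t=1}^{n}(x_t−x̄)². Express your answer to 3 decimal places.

0.209

Mean x̄ = (14.3 + 13.2 + 14.0 + 16.8 + 14.4 + 12.3 + 10.7 + 13.9 + 14.0 + 15.0 + 13.2)/11 = 13.8000
Numerator Σ_{t=1}^{10}(x_t−x̄)(x_{t+1}−x̄) = 4.9600
Denominator Σ(x_t−x̄)² = 23.7200
r_1 = 4.9600 / 23.7200 = 0.209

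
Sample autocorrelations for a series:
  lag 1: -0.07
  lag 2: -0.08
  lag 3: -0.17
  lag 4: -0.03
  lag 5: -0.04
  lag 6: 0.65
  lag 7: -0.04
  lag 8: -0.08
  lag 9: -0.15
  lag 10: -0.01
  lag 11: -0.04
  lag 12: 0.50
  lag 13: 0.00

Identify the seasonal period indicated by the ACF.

6

The largest autocorrelation is r_6 = 0.65, with a weaker echo at lag 12 (0.50); the remaining lags stay at or below 0.00.
The dominant spike at lag 6 indicates a seasonal period of 6.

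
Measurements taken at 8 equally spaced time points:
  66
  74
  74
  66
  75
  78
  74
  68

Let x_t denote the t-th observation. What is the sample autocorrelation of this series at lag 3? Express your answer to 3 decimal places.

0.204

Mean x̄ = (66 + 74 + 74 + 66 + 75 + 78 + 74 + 68)/8 = 71.8750
Σ(x_t−x̄)(x_{t+3}−x̄) = (34.5156) + (6.6406) + (13.0156) + (-12.4844) + (-12.1094) = 29.5781
Denominator Σ(x_t−x̄)² = 144.8750
r_3 = 29.5781 / 144.8750 = 0.204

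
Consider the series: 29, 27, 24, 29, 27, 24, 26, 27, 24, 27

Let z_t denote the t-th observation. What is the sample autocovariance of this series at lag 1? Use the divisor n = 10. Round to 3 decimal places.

Mean z̄ = (29 + 27 + 24 + 29 + 27 + 24 + 26 + 27 + 24 + 27)/10 = 26.4000
Σ_{t=1}^{9}(z_t−z̄)(z_{t+1}−z̄) = -8.1600
γ_1 = -8.1600 / 10 = -0.816

-0.816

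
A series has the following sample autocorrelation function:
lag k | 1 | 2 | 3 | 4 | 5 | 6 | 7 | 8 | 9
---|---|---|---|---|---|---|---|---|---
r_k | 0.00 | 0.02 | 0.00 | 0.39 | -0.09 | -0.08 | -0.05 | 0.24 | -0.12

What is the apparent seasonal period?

The largest autocorrelation is r_4 = 0.39, with a weaker echo at lag 8 (0.24); the remaining lags stay at or below 0.02.
The dominant spike at lag 4 indicates a seasonal period of 4.

4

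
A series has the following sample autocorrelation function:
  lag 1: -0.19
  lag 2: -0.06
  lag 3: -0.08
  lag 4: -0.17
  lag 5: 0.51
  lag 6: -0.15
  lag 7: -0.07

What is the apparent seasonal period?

5

The largest autocorrelation is r_5 = 0.51; the remaining lags stay at or below -0.06.
The dominant spike at lag 5 indicates a seasonal period of 5.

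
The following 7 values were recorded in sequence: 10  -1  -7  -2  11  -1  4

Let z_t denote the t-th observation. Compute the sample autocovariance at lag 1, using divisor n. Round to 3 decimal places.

-4.286

Mean z̄ = (10 − 1 − 7 − 2 + 11 − 1 + 4)/7 = 2.0000
Σ_{t=1}^{6}(z_t−z̄)(z_{t+1}−z̄) = -30.0000
γ_1 = -30.0000 / 7 = -4.286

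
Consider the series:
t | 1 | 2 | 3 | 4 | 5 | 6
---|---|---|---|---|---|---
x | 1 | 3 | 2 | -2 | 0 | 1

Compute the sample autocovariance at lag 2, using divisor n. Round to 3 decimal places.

-1.231

Mean x̄ = (1 + 3 + 2 − 2 + 0 + 1)/6 = 0.8333
Deviations: 0.1667, 2.1667, 1.1667, -2.8333, -0.8333, 0.1667
Σ_{t=1}^{4}(x_t−x̄)(x_{t+2}−x̄) = -7.3889
γ_2 = -7.3889 / 6 = -1.231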